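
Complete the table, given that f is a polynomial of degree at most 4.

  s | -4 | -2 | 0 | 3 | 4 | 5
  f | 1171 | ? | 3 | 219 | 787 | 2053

The 5 known values determine f uniquely (degree ≤ 4).
L_0(-2) = (-2)·(-5)·(-6)·(-7)/[(-4)·(-7)·(-8)·(-9)] = 5/24
L_1(-2) = (2)·(-5)·(-6)·(-7)/[(4)·(-3)·(-4)·(-5)] = 7/4
L_2(-2) = (2)·(-2)·(-6)·(-7)/[(7)·(3)·(-1)·(-2)] = -4
L_3(-2) = (2)·(-2)·(-5)·(-7)/[(8)·(4)·(1)·(-1)] = 35/8
L_4(-2) = (2)·(-2)·(-5)·(-6)/[(9)·(5)·(2)·(1)] = -4/3
Sum: 1171·(5/24) + 3·(7/4) + 219·(-4) + 787·(35/8) + 2053·(-4/3) = 79

79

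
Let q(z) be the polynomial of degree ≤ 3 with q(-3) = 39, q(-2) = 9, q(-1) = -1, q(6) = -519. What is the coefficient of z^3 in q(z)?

Build the Lagrange basis polynomials:
L_0(z) = (z + 2)(z + 1)(z - 6) / [-18] = -(1/18)z^3 + (1/6)z^2 + (8/9)z + 2/3
L_1(z) = (z + 3)(z + 1)(z - 6) / [8] = (1/8)z^3 - (1/4)z^2 - (21/8)z - 9/4
L_2(z) = (z + 3)(z + 2)(z - 6) / [-14] = -(1/14)z^3 + (1/14)z^2 + (12/7)z + 18/7
L_3(z) = (z + 3)(z + 2)(z + 1) / [504] = (1/504)z^3 + (1/84)z^2 + (11/504)z + 1/84
q(z) = 39·L_0 + 9·L_1 + (-1)·L_2 + (-519)·L_3
Only the coefficient of z^3 is needed; take it from each L_i and combine:
39·(-1/18) + 9·(1/8) + (-1)·(-1/14) + (-519)·(1/504) = -2

-2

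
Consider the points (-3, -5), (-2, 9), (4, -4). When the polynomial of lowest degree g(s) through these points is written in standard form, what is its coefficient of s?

103/42

Build the Lagrange basis polynomials:
L_0(s) = (s + 2)(s - 4) / [7] = (1/7)s^2 - (2/7)s - 8/7
L_1(s) = (s + 3)(s - 4) / [-6] = -(1/6)s^2 + (1/6)s + 2
L_2(s) = (s + 3)(s + 2) / [42] = (1/42)s^2 + (5/42)s + 1/7
g(s) = (-5)·L_0 + 9·L_1 + (-4)·L_2
Only the coefficient of s is needed; take it from each L_i and combine:
(-5)·(-2/7) + 9·(1/6) + (-4)·(5/42) = 103/42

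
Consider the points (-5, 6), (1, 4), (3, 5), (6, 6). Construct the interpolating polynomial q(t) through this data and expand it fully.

Build the Lagrange basis polynomials:
L_0(t) = (t - 1)(t - 3)(t - 6) / [-528] = -(1/528)t^3 + (5/264)t^2 - (9/176)t + 3/88
L_1(t) = (t + 5)(t - 3)(t - 6) / [60] = (1/60)t^3 - (1/15)t^2 - (9/20)t + 3/2
L_2(t) = (t + 5)(t - 1)(t - 6) / [-48] = -(1/48)t^3 + (1/24)t^2 + (29/48)t - 5/8
L_3(t) = (t + 5)(t - 1)(t - 3) / [165] = (1/165)t^3 + (1/165)t^2 - (17/165)t + 1/11
q(t) = 6·L_0 + 4·L_1 + 5·L_2 + 6·L_3
  6·L_0(t) = -(1/88)t^3 + (5/44)t^2 - (27/88)t + 9/44
  4·L_1(t) = (1/15)t^3 - (4/15)t^2 - (9/5)t + 6
  5·L_2(t) = -(5/48)t^3 + (5/24)t^2 + (145/48)t - 25/8
  6·L_3(t) = (2/55)t^3 + (2/55)t^2 - (34/55)t + 6/11
Adding term by term: -(1/80)t^3 + (11/120)t^2 + (71/240)t + 29/8

q(t) = -(1/80)t^3 + (11/120)t^2 + (71/240)t + 29/8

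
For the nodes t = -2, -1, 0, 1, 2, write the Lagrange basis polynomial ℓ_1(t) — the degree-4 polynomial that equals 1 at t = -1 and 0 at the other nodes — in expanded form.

ℓ_1(t) = (t + 2)t(t - 1)(t - 2) / [(1)·(-1)·(-2)·(-3)]
       = (t^4 - t^3 - 4t^2 + 4t) / (-6)

ℓ_1(t) = -(1/6)t^4 + (1/6)t^3 + (2/3)t^2 - (2/3)t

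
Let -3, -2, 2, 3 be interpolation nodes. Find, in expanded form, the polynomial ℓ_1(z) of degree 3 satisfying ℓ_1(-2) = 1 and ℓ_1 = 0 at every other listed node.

ℓ_1(z) = (1/20)z^3 - (1/10)z^2 - (9/20)z + 9/10

ℓ_1(z) = (z + 3)(z - 2)(z - 3) / [(1)·(-4)·(-5)]
       = (z^3 - 2z^2 - 9z + 18) / (20)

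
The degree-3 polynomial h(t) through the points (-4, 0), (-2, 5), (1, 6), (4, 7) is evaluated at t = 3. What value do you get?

49/8

Using Newton's divided-difference form:
h[-4,-2] = (5 - 0) / (-2 - (-4)) = 5/2
h[-2,1] = (6 - 5) / (1 - (-2)) = 1/3
h[1,4] = (7 - 6) / (4 - 1) = 1/3
h[-4,-2,1] = (1/3 - 5/2) / (1 - (-4)) = -13/30
h[-2,1,4] = (1/3 - 1/3) / (4 - (-2)) = 0
h[-4,-2,1,4] = (0 - (-13/30)) / (4 - (-4)) = 13/240
h(3) = 0 + (5/2)·(7) + (-13/30)·(7)·(5) + (13/240)·(7)·(5)·(2) = 49/8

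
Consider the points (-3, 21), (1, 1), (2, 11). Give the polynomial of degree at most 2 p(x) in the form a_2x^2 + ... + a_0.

p(x) = 3x^2 + x - 3

Newton's divided differences:
p[-3,1] = (1 - 21) / (1 - (-3)) = -5
p[1,2] = (11 - 1) / (2 - 1) = 10
p[-3,1,2] = (10 - (-5)) / (2 - (-3)) = 3
p(x) = 21 + (-5)·(x + 3) + 3·(x + 3)(x - 1)
Expanding: p(x) = 3x^2 + x - 3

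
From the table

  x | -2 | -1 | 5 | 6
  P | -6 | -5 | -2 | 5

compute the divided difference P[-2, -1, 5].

-1/14

P[-2,-1] = (-5 - (-6)) / (-1 - (-2)) = 1
P[-1,5] = (-2 - (-5)) / (5 - (-1)) = 1/2
P[-2,-1,5] = (1/2 - 1) / (5 - (-2)) = -1/14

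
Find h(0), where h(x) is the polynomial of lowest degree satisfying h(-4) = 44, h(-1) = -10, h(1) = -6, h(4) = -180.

L_0(0) = (1)·(-1)·(-4)/[(-3)·(-5)·(-8)] = -1/30
L_1(0) = (4)·(-1)·(-4)/[(3)·(-2)·(-5)] = 8/15
L_2(0) = (4)·(1)·(-4)/[(5)·(2)·(-3)] = 8/15
L_3(0) = (4)·(1)·(-1)/[(8)·(5)·(3)] = -1/30
Sum: 44·(-1/30) + (-10)·(8/15) + (-6)·(8/15) + (-180)·(-1/30) = -4

-4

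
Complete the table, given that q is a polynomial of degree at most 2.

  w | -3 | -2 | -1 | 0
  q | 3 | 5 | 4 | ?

The 3 known values determine q uniquely (degree ≤ 2).
Evaluate each Lagrange basis at w = 0:
L_0(0) = (2)·(1)/[(-1)·(-2)] = 1
L_1(0) = (3)·(1)/[(1)·(-1)] = -3
L_2(0) = (3)·(2)/[(2)·(1)] = 3
Sum: 3·(1) + 5·(-3) + 4·(3) = 0

0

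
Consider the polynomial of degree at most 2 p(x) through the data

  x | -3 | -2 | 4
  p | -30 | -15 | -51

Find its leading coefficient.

The leading coefficient equals the top divided difference p[-3,-2,4].
p[-3,-2] = (-15 - (-30)) / (-2 - (-3)) = 15
p[-2,4] = (-51 - (-15)) / (4 - (-2)) = -6
p[-3,-2,4] = (-6 - 15) / (4 - (-3)) = -3

-3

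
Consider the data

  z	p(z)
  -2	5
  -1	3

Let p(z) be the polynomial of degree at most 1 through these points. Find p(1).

L_0(1) = (2)/[(-1)] = -2
L_1(1) = (3)/[(1)] = 3
Sum: 5·(-2) + 3·(3) = -1

-1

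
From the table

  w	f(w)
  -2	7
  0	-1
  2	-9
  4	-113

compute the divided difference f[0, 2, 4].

-12

f[0,2] = (-9 - (-1)) / (2 - 0) = -4
f[2,4] = (-113 - (-9)) / (4 - 2) = -52
f[0,2,4] = (-52 - (-4)) / (4 - 0) = -12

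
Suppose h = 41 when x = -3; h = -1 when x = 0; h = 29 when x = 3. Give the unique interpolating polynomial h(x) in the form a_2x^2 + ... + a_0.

Newton's divided differences:
h[-3,0] = (-1 - 41) / (0 - (-3)) = -14
h[0,3] = (29 - (-1)) / (3 - 0) = 10
h[-3,0,3] = (10 - (-14)) / (3 - (-3)) = 4
h(x) = 41 + (-14)·(x + 3) + 4·(x + 3)x
Expanding: h(x) = 4x^2 - 2x - 1

h(x) = 4x^2 - 2x - 1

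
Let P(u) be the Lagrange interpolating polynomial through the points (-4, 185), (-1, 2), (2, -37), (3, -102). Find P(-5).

L_0(-5) = (-4)·(-7)·(-8)/[(-3)·(-6)·(-7)] = 16/9
L_1(-5) = (-1)·(-7)·(-8)/[(3)·(-3)·(-4)] = -14/9
L_2(-5) = (-1)·(-4)·(-8)/[(6)·(3)·(-1)] = 16/9
L_3(-5) = (-1)·(-4)·(-7)/[(7)·(4)·(1)] = -1
Sum: 185·(16/9) + 2·(-14/9) + (-37)·(16/9) + (-102)·(-1) = 362

362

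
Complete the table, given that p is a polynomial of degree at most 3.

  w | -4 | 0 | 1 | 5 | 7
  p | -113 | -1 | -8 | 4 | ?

118

The 4 known values determine p uniquely (degree ≤ 3).
Evaluate each Lagrange basis at w = 7:
L_0(7) = (7)·(6)·(2)/[(-4)·(-5)·(-9)] = -7/15
L_1(7) = (11)·(6)·(2)/[(4)·(-1)·(-5)] = 33/5
L_2(7) = (11)·(7)·(2)/[(5)·(1)·(-4)] = -77/10
L_3(7) = (11)·(7)·(6)/[(9)·(5)·(4)] = 77/30
Sum: (-113)·(-7/15) + (-1)·(33/5) + (-8)·(-77/10) + 4·(77/30) = 118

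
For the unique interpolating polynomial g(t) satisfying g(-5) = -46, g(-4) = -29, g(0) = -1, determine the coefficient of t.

L_0(t) = (t + 4)t / [5] = (1/5)t^2 + (4/5)t
L_1(t) = (t + 5)t / [-4] = -(1/4)t^2 - (5/4)t
L_2(t) = (t + 5)(t + 4) / [20] = (1/20)t^2 + (9/20)t + 1
g(t) = (-46)·L_0 + (-29)·L_1 + (-1)·L_2
Only the coefficient of t is needed; take it from each L_i and combine:
(-46)·(4/5) + (-29)·(-5/4) + (-1)·(9/20) = -1

-1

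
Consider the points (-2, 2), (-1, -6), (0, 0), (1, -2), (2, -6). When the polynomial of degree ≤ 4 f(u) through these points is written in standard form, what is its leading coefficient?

7/6

Build the Lagrange basis polynomials:
L_0(u) = (u + 1)u(u - 1)(u - 2) / [24] = (1/24)u^4 - (1/12)u^3 - (1/24)u^2 + (1/12)u
L_1(u) = (u + 2)u(u - 1)(u - 2) / [-6] = -(1/6)u^4 + (1/6)u^3 + (2/3)u^2 - (2/3)u
L_2(u) = (u + 2)(u + 1)(u - 1)(u - 2) / [4] = (1/4)u^4 - (5/4)u^2 + 1
L_3(u) = (u + 2)(u + 1)u(u - 2) / [-6] = -(1/6)u^4 - (1/6)u^3 + (2/3)u^2 + (2/3)u
L_4(u) = (u + 2)(u + 1)u(u - 1) / [24] = (1/24)u^4 + (1/12)u^3 - (1/24)u^2 - (1/12)u
f(u) = 2·L_0 + (-6)·L_1 + 0·L_2 + (-2)·L_3 + (-6)·L_4
Only the coefficient of u^4 is needed; take it from each L_i and combine:
2·(1/24) + (-6)·(-1/6) + 0·(1/4) + (-2)·(-1/6) + (-6)·(1/24) = 7/6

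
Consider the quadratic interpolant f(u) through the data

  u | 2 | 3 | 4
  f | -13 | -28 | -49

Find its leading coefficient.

-3

The leading coefficient equals the top divided difference f[2,3,4].
f[2,3] = (-28 - (-13)) / (3 - 2) = -15
f[3,4] = (-49 - (-28)) / (4 - 3) = -21
f[2,3,4] = (-21 - (-15)) / (4 - 2) = -3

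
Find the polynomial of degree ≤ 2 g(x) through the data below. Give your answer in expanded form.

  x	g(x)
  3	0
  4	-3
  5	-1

Newton's divided differences:
g[3,4] = (-3 - 0) / (4 - 3) = -3
g[4,5] = (-1 - (-3)) / (5 - 4) = 2
g[3,4,5] = (2 - (-3)) / (5 - 3) = 5/2
g(x) = (-3)·(x - 3) + (5/2)·(x - 3)(x - 4)
Expanding: g(x) = (5/2)x^2 - (41/2)x + 39

g(x) = (5/2)x^2 - (41/2)x + 39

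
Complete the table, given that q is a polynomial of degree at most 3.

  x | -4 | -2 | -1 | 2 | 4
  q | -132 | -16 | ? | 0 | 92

-3

The 4 known values determine q uniquely (degree ≤ 3).
Evaluate each Lagrange basis at x = -1:
L_0(-1) = (1)·(-3)·(-5)/[(-2)·(-6)·(-8)] = -5/32
L_1(-1) = (3)·(-3)·(-5)/[(2)·(-4)·(-6)] = 15/16
L_2(-1) = (3)·(1)·(-5)/[(6)·(4)·(-2)] = 5/16
L_3(-1) = (3)·(1)·(-3)/[(8)·(6)·(2)] = -3/32
Sum: (-132)·(-5/32) + (-16)·(15/16) + 0 + 92·(-3/32) = -3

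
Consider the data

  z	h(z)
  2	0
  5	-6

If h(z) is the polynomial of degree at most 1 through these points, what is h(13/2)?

Evaluate each Lagrange basis at z = 13/2:
L_0(13/2) = (3/2)/[(-3)] = -1/2
L_1(13/2) = (9/2)/[(3)] = 3/2
Sum: 0 + (-6)·(3/2) = -9

-9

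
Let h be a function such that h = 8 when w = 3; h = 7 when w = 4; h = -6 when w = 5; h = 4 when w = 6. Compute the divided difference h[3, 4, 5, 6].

35/6

h[3,4] = (7 - 8) / (4 - 3) = -1
h[4,5] = (-6 - 7) / (5 - 4) = -13
h[5,6] = (4 - (-6)) / (6 - 5) = 10
h[3,4,5] = (-13 - (-1)) / (5 - 3) = -6
h[4,5,6] = (10 - (-13)) / (6 - 4) = 23/2
h[3,4,5,6] = (23/2 - (-6)) / (6 - 3) = 35/6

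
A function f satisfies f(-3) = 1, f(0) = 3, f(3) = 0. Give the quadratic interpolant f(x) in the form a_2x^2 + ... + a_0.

f(x) = -(5/18)x^2 - (1/6)x + 3

Newton's divided differences:
f[-3,0] = (3 - 1) / (0 - (-3)) = 2/3
f[0,3] = (0 - 3) / (3 - 0) = -1
f[-3,0,3] = (-1 - 2/3) / (3 - (-3)) = -5/18
f(x) = 1 + (2/3)·(x + 3) + (-5/18)·(x + 3)x
Expanding: f(x) = -(5/18)x^2 - (1/6)x + 3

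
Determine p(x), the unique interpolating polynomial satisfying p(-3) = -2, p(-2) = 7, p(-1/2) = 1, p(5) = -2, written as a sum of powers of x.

Build the Lagrange basis polynomials:
L_0(x) = (x + 2)(x + 1/2)(x - 5) / [-20] = -(1/20)x^3 + (1/8)x^2 + (23/40)x + 1/4
L_1(x) = (x + 3)(x + 1/2)(x - 5) / [21/2] = (2/21)x^3 - (1/7)x^2 - (32/21)x - 5/7
L_2(x) = (x + 3)(x + 2)(x - 5) / [-165/8] = -(8/165)x^3 + (152/165)x + 16/11
L_3(x) = (x + 3)(x + 2)(x + 1/2) / [308] = (1/308)x^3 + (1/56)x^2 + (17/616)x + 3/308
p(x) = (-2)·L_0 + 7·L_1 + 1·L_2 + (-2)·L_3
  (-2)·L_0(x) = (1/10)x^3 - (1/4)x^2 - (23/20)x - 1/2
  7·L_1(x) = (2/3)x^3 - x^2 - (32/3)x - 5
  1·L_2(x) = -(8/165)x^3 + (152/165)x + 16/11
  (-2)·L_3(x) = -(1/154)x^3 - (1/28)x^2 - (17/308)x - 3/154
Adding term by term: (274/385)x^3 - (9/7)x^2 - (4216/385)x - 313/77

p(x) = (274/385)x^3 - (9/7)x^2 - (4216/385)x - 313/77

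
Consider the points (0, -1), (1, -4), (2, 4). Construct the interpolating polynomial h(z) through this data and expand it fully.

Newton's divided differences:
h[0,1] = (-4 - (-1)) / (1 - 0) = -3
h[1,2] = (4 - (-4)) / (2 - 1) = 8
h[0,1,2] = (8 - (-3)) / (2 - 0) = 11/2
h(z) = -1 + (-3)·z + (11/2)·z(z - 1)
Expanding: h(z) = (11/2)z^2 - (17/2)z - 1

h(z) = (11/2)z^2 - (17/2)z - 1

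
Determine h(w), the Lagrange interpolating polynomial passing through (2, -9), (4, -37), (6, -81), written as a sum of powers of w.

L_0(w) = (w - 4)(w - 6) / [8] = (1/8)w^2 - (5/4)w + 3
L_1(w) = (w - 2)(w - 6) / [-4] = -(1/4)w^2 + 2w - 3
L_2(w) = (w - 2)(w - 4) / [8] = (1/8)w^2 - (3/4)w + 1
h(w) = (-9)·L_0 + (-37)·L_1 + (-81)·L_2
  (-9)·L_0(w) = -(9/8)w^2 + (45/4)w - 27
  (-37)·L_1(w) = (37/4)w^2 - 74w + 111
  (-81)·L_2(w) = -(81/8)w^2 + (243/4)w - 81
Adding term by term: -2w^2 - 2w + 3

h(w) = -2w^2 - 2w + 3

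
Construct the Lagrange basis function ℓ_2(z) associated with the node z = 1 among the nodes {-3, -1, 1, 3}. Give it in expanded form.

ℓ_2(z) = -(1/16)z^3 - (1/16)z^2 + (9/16)z + 9/16

ℓ_2(z) = (z + 3)(z + 1)(z - 3) / [(4)·(2)·(-2)]
       = (z^3 + z^2 - 9z - 9) / (-16)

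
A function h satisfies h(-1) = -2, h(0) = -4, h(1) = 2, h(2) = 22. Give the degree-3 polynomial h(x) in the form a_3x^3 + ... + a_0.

h(x) = x^3 + 4x^2 + x - 4

Newton's divided differences:
h[-1,0] = (-4 - (-2)) / (0 - (-1)) = -2
h[0,1] = (2 - (-4)) / (1 - 0) = 6
h[1,2] = (22 - 2) / (2 - 1) = 20
h[-1,0,1] = (6 - (-2)) / (1 - (-1)) = 4
h[0,1,2] = (20 - 6) / (2 - 0) = 7
h[-1,0,1,2] = (7 - 4) / (2 - (-1)) = 1
h(x) = -2 + (-2)·(x + 1) + 4·(x + 1)x + 1·(x + 1)x(x - 1)
Expanding: h(x) = x^3 + 4x^2 + x - 4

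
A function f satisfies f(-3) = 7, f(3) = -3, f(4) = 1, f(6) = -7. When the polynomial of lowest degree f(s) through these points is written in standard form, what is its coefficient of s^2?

445/189

Build the Lagrange basis polynomials:
L_0(s) = (s - 3)(s - 4)(s - 6) / [-378] = -(1/378)s^3 + (13/378)s^2 - (1/7)s + 4/21
L_1(s) = (s + 3)(s - 4)(s - 6) / [18] = (1/18)s^3 - (7/18)s^2 - (1/3)s + 4
L_2(s) = (s + 3)(s - 3)(s - 6) / [-14] = -(1/14)s^3 + (3/7)s^2 + (9/14)s - 27/7
L_3(s) = (s + 3)(s - 3)(s - 4) / [54] = (1/54)s^3 - (2/27)s^2 - (1/6)s + 2/3
f(s) = 7·L_0 + (-3)·L_1 + 1·L_2 + (-7)·L_3
Only the coefficient of s^2 is needed; take it from each L_i and combine:
7·(13/378) + (-3)·(-7/18) + 1·(3/7) + (-7)·(-2/27) = 445/189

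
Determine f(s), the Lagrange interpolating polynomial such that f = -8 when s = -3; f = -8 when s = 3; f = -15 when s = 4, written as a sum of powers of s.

f(s) = -s^2 + 1

Build the Lagrange basis polynomials:
L_0(s) = (s - 3)(s - 4) / [42] = (1/42)s^2 - (1/6)s + 2/7
L_1(s) = (s + 3)(s - 4) / [-6] = -(1/6)s^2 + (1/6)s + 2
L_2(s) = (s + 3)(s - 3) / [7] = (1/7)s^2 - 9/7
f(s) = (-8)·L_0 + (-8)·L_1 + (-15)·L_2
  (-8)·L_0(s) = -(4/21)s^2 + (4/3)s - 16/7
  (-8)·L_1(s) = (4/3)s^2 - (4/3)s - 16
  (-15)·L_2(s) = -(15/7)s^2 + 135/7
Adding term by term: -s^2 + 1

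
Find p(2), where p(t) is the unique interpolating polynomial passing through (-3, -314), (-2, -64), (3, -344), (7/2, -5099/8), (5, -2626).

-64

L_0(2) = (4)·(-1)·(-3/2)·(-3)/[(-1)·(-6)·(-13/2)·(-8)] = -3/52
L_1(2) = (5)·(-1)·(-3/2)·(-3)/[(1)·(-5)·(-11/2)·(-7)] = 9/77
L_2(2) = (5)·(4)·(-3/2)·(-3)/[(6)·(5)·(-1/2)·(-2)] = 3
L_3(2) = (5)·(4)·(-1)·(-3)/[(13/2)·(11/2)·(1/2)·(-3/2)] = -320/143
L_4(2) = (5)·(4)·(-1)·(-3/2)/[(8)·(7)·(2)·(3/2)] = 5/28
Sum: (-314)·(-3/52) + (-64)·(9/77) + (-344)·(3) + (-5099/8)·(-320/143) + (-2626)·(5/28) = -64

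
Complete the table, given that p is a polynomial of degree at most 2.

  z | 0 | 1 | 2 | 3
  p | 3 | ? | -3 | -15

The 3 known values determine p uniquely (degree ≤ 2).
L_0(1) = (-1)·(-2)/[(-2)·(-3)] = 1/3
L_1(1) = (1)·(-2)/[(2)·(-1)] = 1
L_2(1) = (1)·(-1)/[(3)·(1)] = -1/3
Sum: 3·(1/3) + (-3)·(1) + (-15)·(-1/3) = 3

3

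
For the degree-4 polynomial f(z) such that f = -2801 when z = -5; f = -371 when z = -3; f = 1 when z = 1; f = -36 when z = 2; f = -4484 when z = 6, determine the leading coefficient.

The leading coefficient equals the top divided difference f[-5,-3,1,2,6].
f[-5,-3] = (-371 - (-2801)) / (-3 - (-5)) = 1215
f[-3,1] = (1 - (-371)) / (1 - (-3)) = 93
f[1,2] = (-36 - 1) / (2 - 1) = -37
f[2,6] = (-4484 - (-36)) / (6 - 2) = -1112
f[-5,-3,1] = (93 - 1215) / (1 - (-5)) = -187
f[-3,1,2] = (-37 - 93) / (2 - (-3)) = -26
f[1,2,6] = (-1112 - (-37)) / (6 - 1) = -215
f[-5,-3,1,2] = (-26 - (-187)) / (2 - (-5)) = 23
f[-3,1,2,6] = (-215 - (-26)) / (6 - (-3)) = -21
f[-5,-3,1,2,6] = (-21 - 23) / (6 - (-5)) = -4

-4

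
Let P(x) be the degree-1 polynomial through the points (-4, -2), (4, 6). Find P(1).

Evaluate each Lagrange basis at x = 1:
L_0(1) = (-3)/[(-8)] = 3/8
L_1(1) = (5)/[(8)] = 5/8
Sum: (-2)·(3/8) + 6·(5/8) = 3

3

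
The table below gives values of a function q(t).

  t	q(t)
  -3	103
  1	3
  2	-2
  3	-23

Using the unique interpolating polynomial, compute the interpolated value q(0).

4

Using Newton's divided-difference form:
q[-3,1] = (3 - 103) / (1 - (-3)) = -25
q[1,2] = (-2 - 3) / (2 - 1) = -5
q[2,3] = (-23 - (-2)) / (3 - 2) = -21
q[-3,1,2] = (-5 - (-25)) / (2 - (-3)) = 4
q[1,2,3] = (-21 - (-5)) / (3 - 1) = -8
q[-3,1,2,3] = (-8 - 4) / (3 - (-3)) = -2
q(0) = 103 + (-25)·(3) + 4·(3)·(-1) + (-2)·(3)·(-1)·(-2) = 4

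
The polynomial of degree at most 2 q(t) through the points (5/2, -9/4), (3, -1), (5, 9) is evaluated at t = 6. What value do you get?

Using Newton's divided-difference form:
q[5/2,3] = (-1 - (-9/4)) / (3 - 5/2) = 5/2
q[3,5] = (9 - (-1)) / (5 - 3) = 5
q[5/2,3,5] = (5 - 5/2) / (5 - 5/2) = 1
q(6) = -9/4 + (5/2)·(7/2) + 1·(7/2)·(3) = 17

17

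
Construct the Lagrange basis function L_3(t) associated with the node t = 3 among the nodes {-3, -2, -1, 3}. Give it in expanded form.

L_3(t) = (1/120)t^3 + (1/20)t^2 + (11/120)t + 1/20

L_3(t) = (t + 3)(t + 2)(t + 1) / [(6)·(5)·(4)]
       = (t^3 + 6t^2 + 11t + 6) / (120)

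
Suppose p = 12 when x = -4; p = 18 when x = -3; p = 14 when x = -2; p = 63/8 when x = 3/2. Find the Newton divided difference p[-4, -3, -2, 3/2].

1

p[-4,-3] = (18 - 12) / (-3 - (-4)) = 6
p[-3,-2] = (14 - 18) / (-2 - (-3)) = -4
p[-2,3/2] = (63/8 - 14) / (3/2 - (-2)) = -7/4
p[-4,-3,-2] = (-4 - 6) / (-2 - (-4)) = -5
p[-3,-2,3/2] = (-7/4 - (-4)) / (3/2 - (-3)) = 1/2
p[-4,-3,-2,3/2] = (1/2 - (-5)) / (3/2 - (-4)) = 1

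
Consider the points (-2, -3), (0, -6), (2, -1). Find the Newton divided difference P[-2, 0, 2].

1

P[-2,0] = (-6 - (-3)) / (0 - (-2)) = -3/2
P[0,2] = (-1 - (-6)) / (2 - 0) = 5/2
P[-2,0,2] = (5/2 - (-3/2)) / (2 - (-2)) = 1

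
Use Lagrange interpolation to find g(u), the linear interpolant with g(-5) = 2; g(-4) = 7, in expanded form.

g(u) = 5u + 27

Build the Lagrange basis polynomials:
L_0(u) = (u + 4) / [-1] = -u - 4
L_1(u) = (u + 5) / [1] = u + 5
g(u) = 2·L_0 + 7·L_1
  2·L_0(u) = -2u - 8
  7·L_1(u) = 7u + 35
Adding term by term: 5u + 27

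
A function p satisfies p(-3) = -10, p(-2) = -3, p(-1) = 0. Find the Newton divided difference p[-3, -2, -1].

-2

p[-3,-2] = (-3 - (-10)) / (-2 - (-3)) = 7
p[-2,-1] = (0 - (-3)) / (-1 - (-2)) = 3
p[-3,-2,-1] = (3 - 7) / (-1 - (-3)) = -2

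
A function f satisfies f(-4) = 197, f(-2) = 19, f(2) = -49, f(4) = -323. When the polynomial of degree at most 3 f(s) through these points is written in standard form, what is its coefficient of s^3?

-4

The leading coefficient equals the top divided difference f[-4,-2,2,4].
f[-4,-2] = (19 - 197) / (-2 - (-4)) = -89
f[-2,2] = (-49 - 19) / (2 - (-2)) = -17
f[2,4] = (-323 - (-49)) / (4 - 2) = -137
f[-4,-2,2] = (-17 - (-89)) / (2 - (-4)) = 12
f[-2,2,4] = (-137 - (-17)) / (4 - (-2)) = -20
f[-4,-2,2,4] = (-20 - 12) / (4 - (-4)) = -4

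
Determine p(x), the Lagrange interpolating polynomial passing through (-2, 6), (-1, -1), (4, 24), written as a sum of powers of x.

Build the Lagrange basis polynomials:
L_0(x) = (x + 1)(x - 4) / [6] = (1/6)x^2 - (1/2)x - 2/3
L_1(x) = (x + 2)(x - 4) / [-5] = -(1/5)x^2 + (2/5)x + 8/5
L_2(x) = (x + 2)(x + 1) / [30] = (1/30)x^2 + (1/10)x + 1/15
p(x) = 6·L_0 + (-1)·L_1 + 24·L_2
  6·L_0(x) = x^2 - 3x - 4
  (-1)·L_1(x) = (1/5)x^2 - (2/5)x - 8/5
  24·L_2(x) = (4/5)x^2 + (12/5)x + 8/5
Adding term by term: 2x^2 - x - 4

p(x) = 2x^2 - x - 4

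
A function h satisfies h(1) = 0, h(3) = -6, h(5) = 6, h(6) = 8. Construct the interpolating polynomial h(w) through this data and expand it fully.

h(w) = -(43/60)w^3 + (87/10)w^2 - (1709/60)w + 41/2

Newton's divided differences:
h[1,3] = (-6 - 0) / (3 - 1) = -3
h[3,5] = (6 - (-6)) / (5 - 3) = 6
h[5,6] = (8 - 6) / (6 - 5) = 2
h[1,3,5] = (6 - (-3)) / (5 - 1) = 9/4
h[3,5,6] = (2 - 6) / (6 - 3) = -4/3
h[1,3,5,6] = (-4/3 - 9/4) / (6 - 1) = -43/60
h(w) = (-3)·(w - 1) + (9/4)·(w - 1)(w - 3) + (-43/60)·(w - 1)(w - 3)(w - 5)
Expanding: h(w) = -(43/60)w^3 + (87/10)w^2 - (1709/60)w + 41/2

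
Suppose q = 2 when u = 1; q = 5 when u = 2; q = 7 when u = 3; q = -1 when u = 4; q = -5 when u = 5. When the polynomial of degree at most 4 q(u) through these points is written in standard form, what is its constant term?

L_0(u) = (u - 2)(u - 3)(u - 4)(u - 5) / [24] = (1/24)u^4 - (7/12)u^3 + (71/24)u^2 - (77/12)u + 5
L_1(u) = (u - 1)(u - 3)(u - 4)(u - 5) / [-6] = -(1/6)u^4 + (13/6)u^3 - (59/6)u^2 + (107/6)u - 10
L_2(u) = (u - 1)(u - 2)(u - 4)(u - 5) / [4] = (1/4)u^4 - 3u^3 + (49/4)u^2 - (39/2)u + 10
L_3(u) = (u - 1)(u - 2)(u - 3)(u - 5) / [-6] = -(1/6)u^4 + (11/6)u^3 - (41/6)u^2 + (61/6)u - 5
L_4(u) = (u - 1)(u - 2)(u - 3)(u - 4) / [24] = (1/24)u^4 - (5/12)u^3 + (35/24)u^2 - (25/12)u + 1
q(u) = 2·L_0 + 5·L_1 + 7·L_2 + (-1)·L_3 + (-5)·L_4
Only the constant term is needed; take it from each L_i and combine:
2·(5) + 5·(-10) + 7·(10) + (-1)·(-5) + (-5)·(1) = 30

30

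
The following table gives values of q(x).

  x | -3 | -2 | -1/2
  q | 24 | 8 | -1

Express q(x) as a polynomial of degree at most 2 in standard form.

Newton's divided differences:
q[-3,-2] = (8 - 24) / (-2 - (-3)) = -16
q[-2,-1/2] = (-1 - 8) / (-1/2 - (-2)) = -6
q[-3,-2,-1/2] = (-6 - (-16)) / (-1/2 - (-3)) = 4
q(x) = 24 + (-16)·(x + 3) + 4·(x + 3)(x + 2)
Expanding: q(x) = 4x^2 + 4x

q(x) = 4x^2 + 4x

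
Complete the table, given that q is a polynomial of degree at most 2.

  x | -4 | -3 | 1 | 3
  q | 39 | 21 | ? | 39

9

The 3 known values determine q uniquely (degree ≤ 2).
L_0(1) = (4)·(-2)/[(-1)·(-7)] = -8/7
L_1(1) = (5)·(-2)/[(1)·(-6)] = 5/3
L_2(1) = (5)·(4)/[(7)·(6)] = 10/21
Sum: 39·(-8/7) + 21·(5/3) + 39·(10/21) = 9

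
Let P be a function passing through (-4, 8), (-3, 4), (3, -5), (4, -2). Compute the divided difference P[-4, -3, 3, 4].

1/28

P[-4,-3] = (4 - 8) / (-3 - (-4)) = -4
P[-3,3] = (-5 - 4) / (3 - (-3)) = -3/2
P[3,4] = (-2 - (-5)) / (4 - 3) = 3
P[-4,-3,3] = (-3/2 - (-4)) / (3 - (-4)) = 5/14
P[-3,3,4] = (3 - (-3/2)) / (4 - (-3)) = 9/14
P[-4,-3,3,4] = (9/14 - 5/14) / (4 - (-4)) = 1/28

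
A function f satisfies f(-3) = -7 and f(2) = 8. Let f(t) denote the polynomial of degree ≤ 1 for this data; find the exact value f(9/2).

Evaluate each Lagrange basis at t = 9/2:
L_0(9/2) = (5/2)/[(-5)] = -1/2
L_1(9/2) = (15/2)/[(5)] = 3/2
Sum: (-7)·(-1/2) + 8·(3/2) = 31/2

31/2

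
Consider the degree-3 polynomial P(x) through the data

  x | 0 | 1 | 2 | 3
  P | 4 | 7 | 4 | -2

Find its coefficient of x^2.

Build the Lagrange basis polynomials:
L_0(x) = (x - 1)(x - 2)(x - 3) / [-6] = -(1/6)x^3 + x^2 - (11/6)x + 1
L_1(x) = x(x - 2)(x - 3) / [2] = (1/2)x^3 - (5/2)x^2 + 3x
L_2(x) = x(x - 1)(x - 3) / [-2] = -(1/2)x^3 + 2x^2 - (3/2)x
L_3(x) = x(x - 1)(x - 2) / [6] = (1/6)x^3 - (1/2)x^2 + (1/3)x
P(x) = 4·L_0 + 7·L_1 + 4·L_2 + (-2)·L_3
Only the coefficient of x^2 is needed; take it from each L_i and combine:
4·(1) + 7·(-5/2) + 4·(2) + (-2)·(-1/2) = -9/2

-9/2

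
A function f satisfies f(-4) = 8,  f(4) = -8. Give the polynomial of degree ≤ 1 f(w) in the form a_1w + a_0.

Build the Lagrange basis polynomials:
L_0(w) = (w - 4) / [-8] = -(1/8)w + 1/2
L_1(w) = (w + 4) / [8] = (1/8)w + 1/2
f(w) = 8·L_0 + (-8)·L_1
  8·L_0(w) = -w + 4
  (-8)·L_1(w) = -w - 4
Adding term by term: -2w

f(w) = -2w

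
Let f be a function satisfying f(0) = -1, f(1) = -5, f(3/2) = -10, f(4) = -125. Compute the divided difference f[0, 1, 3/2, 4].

-2

f[0,1] = (-5 - (-1)) / (1 - 0) = -4
f[1,3/2] = (-10 - (-5)) / (3/2 - 1) = -10
f[3/2,4] = (-125 - (-10)) / (4 - 3/2) = -46
f[0,1,3/2] = (-10 - (-4)) / (3/2 - 0) = -4
f[1,3/2,4] = (-46 - (-10)) / (4 - 1) = -12
f[0,1,3/2,4] = (-12 - (-4)) / (4 - 0) = -2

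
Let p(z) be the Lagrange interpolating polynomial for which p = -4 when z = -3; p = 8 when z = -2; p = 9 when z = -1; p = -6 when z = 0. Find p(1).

L_0(1) = (3)·(2)·(1)/[(-1)·(-2)·(-3)] = -1
L_1(1) = (4)·(2)·(1)/[(1)·(-1)·(-2)] = 4
L_2(1) = (4)·(3)·(1)/[(2)·(1)·(-1)] = -6
L_3(1) = (4)·(3)·(2)/[(3)·(2)·(1)] = 4
Sum: (-4)·(-1) + 8·(4) + 9·(-6) + (-6)·(4) = -42

-42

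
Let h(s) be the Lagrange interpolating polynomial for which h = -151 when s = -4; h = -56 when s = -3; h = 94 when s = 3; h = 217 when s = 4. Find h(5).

Evaluate each Lagrange basis at s = 5:
L_0(5) = (8)·(2)·(1)/[(-1)·(-7)·(-8)] = -2/7
L_1(5) = (9)·(2)·(1)/[(1)·(-6)·(-7)] = 3/7
L_2(5) = (9)·(8)·(1)/[(7)·(6)·(-1)] = -12/7
L_3(5) = (9)·(8)·(2)/[(8)·(7)·(1)] = 18/7
Sum: (-151)·(-2/7) + (-56)·(3/7) + 94·(-12/7) + 217·(18/7) = 416

416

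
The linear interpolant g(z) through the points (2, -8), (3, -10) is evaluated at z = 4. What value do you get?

-12

L_0(4) = (1)/[(-1)] = -1
L_1(4) = (2)/[(1)] = 2
Sum: (-8)·(-1) + (-10)·(2) = -12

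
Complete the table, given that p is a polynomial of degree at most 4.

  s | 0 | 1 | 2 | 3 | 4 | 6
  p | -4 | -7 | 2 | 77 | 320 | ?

The 5 known values determine p uniquely (degree ≤ 4).
Evaluate each Lagrange basis at s = 6:
L_0(6) = (5)·(4)·(3)·(2)/[(-1)·(-2)·(-3)·(-4)] = 5
L_1(6) = (6)·(4)·(3)·(2)/[(1)·(-1)·(-2)·(-3)] = -24
L_2(6) = (6)·(5)·(3)·(2)/[(2)·(1)·(-1)·(-2)] = 45
L_3(6) = (6)·(5)·(4)·(2)/[(3)·(2)·(1)·(-1)] = -40
L_4(6) = (6)·(5)·(4)·(3)/[(4)·(3)·(2)·(1)] = 15
Sum: (-4)·(5) + (-7)·(-24) + 2·(45) + 77·(-40) + 320·(15) = 1958

1958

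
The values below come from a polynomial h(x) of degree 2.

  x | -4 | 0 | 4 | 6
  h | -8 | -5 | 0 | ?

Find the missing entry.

The 3 known values determine h uniquely (degree ≤ 2).
L_0(6) = (6)·(2)/[(-4)·(-8)] = 3/8
L_1(6) = (10)·(2)/[(4)·(-4)] = -5/4
L_2(6) = (10)·(6)/[(8)·(4)] = 15/8
Sum: (-8)·(3/8) + (-5)·(-5/4) + 0 = 13/4

13/4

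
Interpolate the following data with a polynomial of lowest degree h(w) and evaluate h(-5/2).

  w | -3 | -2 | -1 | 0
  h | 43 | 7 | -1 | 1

163/8

Using Newton's divided-difference form:
h[-3,-2] = (7 - 43) / (-2 - (-3)) = -36
h[-2,-1] = (-1 - 7) / (-1 - (-2)) = -8
h[-1,0] = (1 - (-1)) / (0 - (-1)) = 2
h[-3,-2,-1] = (-8 - (-36)) / (-1 - (-3)) = 14
h[-2,-1,0] = (2 - (-8)) / (0 - (-2)) = 5
h[-3,-2,-1,0] = (5 - 14) / (0 - (-3)) = -3
h(-5/2) = 43 + (-36)·(1/2) + 14·(1/2)·(-1/2) + (-3)·(1/2)·(-1/2)·(-3/2) = 163/8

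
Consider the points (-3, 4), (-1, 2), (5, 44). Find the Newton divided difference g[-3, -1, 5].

g[-3,-1] = (2 - 4) / (-1 - (-3)) = -1
g[-1,5] = (44 - 2) / (5 - (-1)) = 7
g[-3,-1,5] = (7 - (-1)) / (5 - (-3)) = 1

1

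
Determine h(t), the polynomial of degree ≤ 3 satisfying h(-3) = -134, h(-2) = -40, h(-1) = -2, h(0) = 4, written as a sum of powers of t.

L_0(t) = (t + 2)(t + 1)t / [-6] = -(1/6)t^3 - (1/2)t^2 - (1/3)t
L_1(t) = (t + 3)(t + 1)t / [2] = (1/2)t^3 + 2t^2 + (3/2)t
L_2(t) = (t + 3)(t + 2)t / [-2] = -(1/2)t^3 - (5/2)t^2 - 3t
L_3(t) = (t + 3)(t + 2)(t + 1) / [6] = (1/6)t^3 + t^2 + (11/6)t + 1
h(t) = (-134)·L_0 + (-40)·L_1 + (-2)·L_2 + 4·L_3
  (-134)·L_0(t) = (67/3)t^3 + 67t^2 + (134/3)t
  (-40)·L_1(t) = -20t^3 - 80t^2 - 60t
  (-2)·L_2(t) = t^3 + 5t^2 + 6t
  4·L_3(t) = (2/3)t^3 + 4t^2 + (22/3)t + 4
Adding term by term: 4t^3 - 4t^2 - 2t + 4

h(t) = 4t^3 - 4t^2 - 2t + 4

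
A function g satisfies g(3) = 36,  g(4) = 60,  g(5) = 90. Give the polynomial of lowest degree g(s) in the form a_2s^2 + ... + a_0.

g(s) = 3s^2 + 3s

L_0(s) = (s - 4)(s - 5) / [2] = (1/2)s^2 - (9/2)s + 10
L_1(s) = (s - 3)(s - 5) / [-1] = -s^2 + 8s - 15
L_2(s) = (s - 3)(s - 4) / [2] = (1/2)s^2 - (7/2)s + 6
g(s) = 36·L_0 + 60·L_1 + 90·L_2
  36·L_0(s) = 18s^2 - 162s + 360
  60·L_1(s) = -60s^2 + 480s - 900
  90·L_2(s) = 45s^2 - 315s + 540
Adding term by term: 3s^2 + 3s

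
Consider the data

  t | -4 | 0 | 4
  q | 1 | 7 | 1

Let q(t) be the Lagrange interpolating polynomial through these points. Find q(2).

11/2

Evaluate each Lagrange basis at t = 2:
L_0(2) = (2)·(-2)/[(-4)·(-8)] = -1/8
L_1(2) = (6)·(-2)/[(4)·(-4)] = 3/4
L_2(2) = (6)·(2)/[(8)·(4)] = 3/8
Sum: 1·(-1/8) + 7·(3/4) + 1·(3/8) = 11/2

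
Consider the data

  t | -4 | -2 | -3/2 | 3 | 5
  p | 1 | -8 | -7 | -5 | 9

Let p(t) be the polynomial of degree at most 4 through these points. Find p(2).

Using Newton's divided-difference form:
p[-4,-2] = (-8 - 1) / (-2 - (-4)) = -9/2
p[-2,-3/2] = (-7 - (-8)) / (-3/2 - (-2)) = 2
p[-3/2,3] = (-5 - (-7)) / (3 - (-3/2)) = 4/9
p[3,5] = (9 - (-5)) / (5 - 3) = 7
p[-4,-2,-3/2] = (2 - (-9/2)) / (-3/2 - (-4)) = 13/5
p[-2,-3/2,3] = (4/9 - 2) / (3 - (-2)) = -14/45
p[-3/2,3,5] = (7 - 4/9) / (5 - (-3/2)) = 118/117
p[-4,-2,-3/2,3] = (-14/45 - 13/5) / (3 - (-4)) = -131/315
p[-2,-3/2,3,5] = (118/117 - (-14/45)) / (5 - (-2)) = 772/4095
p[-4,-2,-3/2,3,5] = (772/4095 - (-131/315)) / (5 - (-4)) = 55/819
p(2) = 1 + (-9/2)·(6) + (13/5)·(6)·(4) + (-131/315)·(6)·(4)·(7/2) + (55/819)·(6)·(4)·(7/2)·(-1) = -814/195

-814/195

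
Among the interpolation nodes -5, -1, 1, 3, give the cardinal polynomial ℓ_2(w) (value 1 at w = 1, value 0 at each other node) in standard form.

ℓ_2(w) = -(1/24)w^3 - (1/8)w^2 + (13/24)w + 5/8

ℓ_2(w) = (w + 5)(w + 1)(w - 3) / [(6)·(2)·(-2)]
       = (w^3 + 3w^2 - 13w - 15) / (-24)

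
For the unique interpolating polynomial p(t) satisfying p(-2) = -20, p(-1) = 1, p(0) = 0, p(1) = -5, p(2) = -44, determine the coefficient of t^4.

-2

Build the Lagrange basis polynomials:
L_0(t) = (t + 1)t(t - 1)(t - 2) / [24] = (1/24)t^4 - (1/12)t^3 - (1/24)t^2 + (1/12)t
L_1(t) = (t + 2)t(t - 1)(t - 2) / [-6] = -(1/6)t^4 + (1/6)t^3 + (2/3)t^2 - (2/3)t
L_2(t) = (t + 2)(t + 1)(t - 1)(t - 2) / [4] = (1/4)t^4 - (5/4)t^2 + 1
L_3(t) = (t + 2)(t + 1)t(t - 2) / [-6] = -(1/6)t^4 - (1/6)t^3 + (2/3)t^2 + (2/3)t
L_4(t) = (t + 2)(t + 1)t(t - 1) / [24] = (1/24)t^4 + (1/12)t^3 - (1/24)t^2 - (1/12)t
p(t) = (-20)·L_0 + 1·L_1 + 0·L_2 + (-5)·L_3 + (-44)·L_4
Only the coefficient of t^4 is needed; take it from each L_i and combine:
(-20)·(1/24) + 1·(-1/6) + 0·(1/4) + (-5)·(-1/6) + (-44)·(1/24) = -2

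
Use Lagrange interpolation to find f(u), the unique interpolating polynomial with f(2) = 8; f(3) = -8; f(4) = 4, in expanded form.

Build the Lagrange basis polynomials:
L_0(u) = (u - 3)(u - 4) / [2] = (1/2)u^2 - (7/2)u + 6
L_1(u) = (u - 2)(u - 4) / [-1] = -u^2 + 6u - 8
L_2(u) = (u - 2)(u - 3) / [2] = (1/2)u^2 - (5/2)u + 3
f(u) = 8·L_0 + (-8)·L_1 + 4·L_2
  8·L_0(u) = 4u^2 - 28u + 48
  (-8)·L_1(u) = 8u^2 - 48u + 64
  4·L_2(u) = 2u^2 - 10u + 12
Adding term by term: 14u^2 - 86u + 124

f(u) = 14u^2 - 86u + 124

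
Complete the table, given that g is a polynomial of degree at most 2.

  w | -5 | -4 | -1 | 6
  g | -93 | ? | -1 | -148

The 3 known values determine g uniquely (degree ≤ 2).
L_0(-4) = (-3)·(-10)/[(-4)·(-11)] = 15/22
L_1(-4) = (1)·(-10)/[(4)·(-7)] = 5/14
L_2(-4) = (1)·(-3)/[(11)·(7)] = -3/77
Sum: (-93)·(15/22) + (-1)·(5/14) + (-148)·(-3/77) = -58

-58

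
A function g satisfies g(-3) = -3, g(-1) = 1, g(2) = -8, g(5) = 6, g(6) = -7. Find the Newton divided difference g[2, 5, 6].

-53/12

g[2,5] = (6 - (-8)) / (5 - 2) = 14/3
g[5,6] = (-7 - 6) / (6 - 5) = -13
g[2,5,6] = (-13 - 14/3) / (6 - 2) = -53/12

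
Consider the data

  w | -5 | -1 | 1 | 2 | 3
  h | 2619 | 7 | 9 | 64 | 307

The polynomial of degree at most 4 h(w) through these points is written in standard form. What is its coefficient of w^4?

The leading coefficient equals the top divided difference h[-5,-1,1,2,3].
h[-5,-1] = (7 - 2619) / (-1 - (-5)) = -653
h[-1,1] = (9 - 7) / (1 - (-1)) = 1
h[1,2] = (64 - 9) / (2 - 1) = 55
h[2,3] = (307 - 64) / (3 - 2) = 243
h[-5,-1,1] = (1 - (-653)) / (1 - (-5)) = 109
h[-1,1,2] = (55 - 1) / (2 - (-1)) = 18
h[1,2,3] = (243 - 55) / (3 - 1) = 94
h[-5,-1,1,2] = (18 - 109) / (2 - (-5)) = -13
h[-1,1,2,3] = (94 - 18) / (3 - (-1)) = 19
h[-5,-1,1,2,3] = (19 - (-13)) / (3 - (-5)) = 4

4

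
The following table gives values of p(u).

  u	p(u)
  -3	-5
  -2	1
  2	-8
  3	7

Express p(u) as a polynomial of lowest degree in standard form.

Build the Lagrange basis polynomials:
L_0(u) = (u + 2)(u - 2)(u - 3) / [-30] = -(1/30)u^3 + (1/10)u^2 + (2/15)u - 2/5
L_1(u) = (u + 3)(u - 2)(u - 3) / [20] = (1/20)u^3 - (1/10)u^2 - (9/20)u + 9/10
L_2(u) = (u + 3)(u + 2)(u - 3) / [-20] = -(1/20)u^3 - (1/10)u^2 + (9/20)u + 9/10
L_3(u) = (u + 3)(u + 2)(u - 2) / [30] = (1/30)u^3 + (1/10)u^2 - (2/15)u - 2/5
p(u) = (-5)·L_0 + 1·L_1 + (-8)·L_2 + 7·L_3
  (-5)·L_0(u) = (1/6)u^3 - (1/2)u^2 - (2/3)u + 2
  1·L_1(u) = (1/20)u^3 - (1/10)u^2 - (9/20)u + 9/10
  (-8)·L_2(u) = (2/5)u^3 + (4/5)u^2 - (18/5)u - 36/5
  7·L_3(u) = (7/30)u^3 + (7/10)u^2 - (14/15)u - 14/5
Adding term by term: (17/20)u^3 + (9/10)u^2 - (113/20)u - 71/10

p(u) = (17/20)u^3 + (9/10)u^2 - (113/20)u - 71/10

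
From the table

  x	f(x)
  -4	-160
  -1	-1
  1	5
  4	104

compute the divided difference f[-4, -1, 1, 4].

2

f[-4,-1] = (-1 - (-160)) / (-1 - (-4)) = 53
f[-1,1] = (5 - (-1)) / (1 - (-1)) = 3
f[1,4] = (104 - 5) / (4 - 1) = 33
f[-4,-1,1] = (3 - 53) / (1 - (-4)) = -10
f[-1,1,4] = (33 - 3) / (4 - (-1)) = 6
f[-4,-1,1,4] = (6 - (-10)) / (4 - (-4)) = 2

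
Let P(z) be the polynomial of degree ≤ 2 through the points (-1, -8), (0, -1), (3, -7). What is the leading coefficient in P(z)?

-9/4

Build the Lagrange basis polynomials:
L_0(z) = z(z - 3) / [4] = (1/4)z^2 - (3/4)z
L_1(z) = (z + 1)(z - 3) / [-3] = -(1/3)z^2 + (2/3)z + 1
L_2(z) = (z + 1)z / [12] = (1/12)z^2 + (1/12)z
P(z) = (-8)·L_0 + (-1)·L_1 + (-7)·L_2
Only the coefficient of z^2 is needed; take it from each L_i and combine:
(-8)·(1/4) + (-1)·(-1/3) + (-7)·(1/12) = -9/4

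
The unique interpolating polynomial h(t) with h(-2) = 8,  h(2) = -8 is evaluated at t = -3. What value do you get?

12

Evaluate each Lagrange basis at t = -3:
L_0(-3) = (-5)/[(-4)] = 5/4
L_1(-3) = (-1)/[(4)] = -1/4
Sum: 8·(5/4) + (-8)·(-1/4) = 12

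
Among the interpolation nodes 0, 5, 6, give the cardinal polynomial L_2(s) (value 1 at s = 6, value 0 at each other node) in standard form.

L_2(s) = s(s - 5) / [(6)·(1)]
       = (s^2 - 5s) / (6)

L_2(s) = (1/6)s^2 - (5/6)s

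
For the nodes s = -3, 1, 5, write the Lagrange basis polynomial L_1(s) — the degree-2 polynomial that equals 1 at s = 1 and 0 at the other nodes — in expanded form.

L_1(s) = (s + 3)(s - 5) / [(4)·(-4)]
       = (s^2 - 2s - 15) / (-16)

L_1(s) = -(1/16)s^2 + (1/8)s + 15/16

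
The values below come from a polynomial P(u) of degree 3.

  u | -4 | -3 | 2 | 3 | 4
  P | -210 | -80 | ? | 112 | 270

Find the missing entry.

30

The 4 known values determine P uniquely (degree ≤ 3).
L_0(2) = (5)·(-1)·(-2)/[(-1)·(-7)·(-8)] = -5/28
L_1(2) = (6)·(-1)·(-2)/[(1)·(-6)·(-7)] = 2/7
L_2(2) = (6)·(5)·(-2)/[(7)·(6)·(-1)] = 10/7
L_3(2) = (6)·(5)·(-1)/[(8)·(7)·(1)] = -15/28
Sum: (-210)·(-5/28) + (-80)·(2/7) + 112·(10/7) + 270·(-15/28) = 30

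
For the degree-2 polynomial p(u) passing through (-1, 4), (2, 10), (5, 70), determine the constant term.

0

Build the Lagrange basis polynomials:
L_0(u) = (u - 2)(u - 5) / [18] = (1/18)u^2 - (7/18)u + 5/9
L_1(u) = (u + 1)(u - 5) / [-9] = -(1/9)u^2 + (4/9)u + 5/9
L_2(u) = (u + 1)(u - 2) / [18] = (1/18)u^2 - (1/18)u - 1/9
p(u) = 4·L_0 + 10·L_1 + 70·L_2
Only the constant term is needed; take it from each L_i and combine:
4·(5/9) + 10·(5/9) + 70·(-1/9) = 0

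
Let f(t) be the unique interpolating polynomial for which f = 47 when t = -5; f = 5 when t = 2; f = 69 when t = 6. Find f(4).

Using Newton's divided-difference form:
f[-5,2] = (5 - 47) / (2 - (-5)) = -6
f[2,6] = (69 - 5) / (6 - 2) = 16
f[-5,2,6] = (16 - (-6)) / (6 - (-5)) = 2
f(4) = 47 + (-6)·(9) + 2·(9)·(2) = 29

29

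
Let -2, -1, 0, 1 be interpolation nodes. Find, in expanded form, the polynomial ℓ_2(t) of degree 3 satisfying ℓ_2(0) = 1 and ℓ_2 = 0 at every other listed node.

ℓ_2(t) = (t + 2)(t + 1)(t - 1) / [(2)·(1)·(-1)]
       = (t^3 + 2t^2 - t - 2) / (-2)

ℓ_2(t) = -(1/2)t^3 - t^2 + (1/2)t + 1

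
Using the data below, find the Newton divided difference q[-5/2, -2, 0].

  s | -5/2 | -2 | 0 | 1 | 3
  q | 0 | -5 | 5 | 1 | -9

6

q[-5/2,-2] = (-5 - 0) / (-2 - (-5/2)) = -10
q[-2,0] = (5 - (-5)) / (0 - (-2)) = 5
q[-5/2,-2,0] = (5 - (-10)) / (0 - (-5/2)) = 6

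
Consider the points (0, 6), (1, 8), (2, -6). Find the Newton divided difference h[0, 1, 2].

h[0,1] = (8 - 6) / (1 - 0) = 2
h[1,2] = (-6 - 8) / (2 - 1) = -14
h[0,1,2] = (-14 - 2) / (2 - 0) = -8

-8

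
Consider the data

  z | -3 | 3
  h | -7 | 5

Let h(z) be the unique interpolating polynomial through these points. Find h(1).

Evaluate each Lagrange basis at z = 1:
L_0(1) = (-2)/[(-6)] = 1/3
L_1(1) = (4)/[(6)] = 2/3
Sum: (-7)·(1/3) + 5·(2/3) = 1

1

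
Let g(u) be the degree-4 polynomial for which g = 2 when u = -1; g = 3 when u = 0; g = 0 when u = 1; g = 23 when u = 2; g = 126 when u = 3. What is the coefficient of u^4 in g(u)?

1

L_0(u) = u(u - 1)(u - 2)(u - 3) / [24] = (1/24)u^4 - (1/4)u^3 + (11/24)u^2 - (1/4)u
L_1(u) = (u + 1)(u - 1)(u - 2)(u - 3) / [-6] = -(1/6)u^4 + (5/6)u^3 - (5/6)u^2 - (5/6)u + 1
L_2(u) = (u + 1)u(u - 2)(u - 3) / [4] = (1/4)u^4 - u^3 + (1/4)u^2 + (3/2)u
L_3(u) = (u + 1)u(u - 1)(u - 3) / [-6] = -(1/6)u^4 + (1/2)u^3 + (1/6)u^2 - (1/2)u
L_4(u) = (u + 1)u(u - 1)(u - 2) / [24] = (1/24)u^4 - (1/12)u^3 - (1/24)u^2 + (1/12)u
g(u) = 2·L_0 + 3·L_1 + 0·L_2 + 23·L_3 + 126·L_4
Only the coefficient of u^4 is needed; take it from each L_i and combine:
2·(1/24) + 3·(-1/6) + 0·(1/4) + 23·(-1/6) + 126·(1/24) = 1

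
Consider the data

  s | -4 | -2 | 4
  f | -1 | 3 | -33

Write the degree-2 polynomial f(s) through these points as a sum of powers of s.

f(s) = -s^2 - 4s - 1

Newton's divided differences:
f[-4,-2] = (3 - (-1)) / (-2 - (-4)) = 2
f[-2,4] = (-33 - 3) / (4 - (-2)) = -6
f[-4,-2,4] = (-6 - 2) / (4 - (-4)) = -1
f(s) = -1 + 2·(s + 4) + (-1)·(s + 4)(s + 2)
Expanding: f(s) = -s^2 - 4s - 1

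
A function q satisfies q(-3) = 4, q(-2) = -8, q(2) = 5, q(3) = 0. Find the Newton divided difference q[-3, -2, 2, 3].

-47/60

q[-3,-2] = (-8 - 4) / (-2 - (-3)) = -12
q[-2,2] = (5 - (-8)) / (2 - (-2)) = 13/4
q[2,3] = (0 - 5) / (3 - 2) = -5
q[-3,-2,2] = (13/4 - (-12)) / (2 - (-3)) = 61/20
q[-2,2,3] = (-5 - 13/4) / (3 - (-2)) = -33/20
q[-3,-2,2,3] = (-33/20 - 61/20) / (3 - (-3)) = -47/60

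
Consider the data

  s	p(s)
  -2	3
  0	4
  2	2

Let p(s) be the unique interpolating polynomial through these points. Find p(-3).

11/8

Using Newton's divided-difference form:
p[-2,0] = (4 - 3) / (0 - (-2)) = 1/2
p[0,2] = (2 - 4) / (2 - 0) = -1
p[-2,0,2] = (-1 - 1/2) / (2 - (-2)) = -3/8
p(-3) = 3 + (1/2)·(-1) + (-3/8)·(-1)·(-3) = 11/8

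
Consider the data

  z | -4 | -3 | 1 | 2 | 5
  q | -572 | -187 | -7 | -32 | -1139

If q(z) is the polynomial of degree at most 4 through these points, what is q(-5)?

L_0(-5) = (-2)·(-6)·(-7)·(-10)/[(-1)·(-5)·(-6)·(-9)] = 28/9
L_1(-5) = (-1)·(-6)·(-7)·(-10)/[(1)·(-4)·(-5)·(-8)] = -21/8
L_2(-5) = (-1)·(-2)·(-7)·(-10)/[(5)·(4)·(-1)·(-4)] = 7/4
L_3(-5) = (-1)·(-2)·(-6)·(-10)/[(6)·(5)·(1)·(-3)] = -4/3
L_4(-5) = (-1)·(-2)·(-6)·(-7)/[(9)·(8)·(4)·(3)] = 7/72
Sum: (-572)·(28/9) + (-187)·(-21/8) + (-7)·(7/4) + (-32)·(-4/3) + (-1139)·(7/72) = -1369

-1369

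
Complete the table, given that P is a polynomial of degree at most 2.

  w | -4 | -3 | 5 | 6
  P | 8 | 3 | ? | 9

19/5

The 3 known values determine P uniquely (degree ≤ 2).
Evaluate each Lagrange basis at w = 5:
L_0(5) = (8)·(-1)/[(-1)·(-10)] = -4/5
L_1(5) = (9)·(-1)/[(1)·(-9)] = 1
L_2(5) = (9)·(8)/[(10)·(9)] = 4/5
Sum: 8·(-4/5) + 3·(1) + 9·(4/5) = 19/5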